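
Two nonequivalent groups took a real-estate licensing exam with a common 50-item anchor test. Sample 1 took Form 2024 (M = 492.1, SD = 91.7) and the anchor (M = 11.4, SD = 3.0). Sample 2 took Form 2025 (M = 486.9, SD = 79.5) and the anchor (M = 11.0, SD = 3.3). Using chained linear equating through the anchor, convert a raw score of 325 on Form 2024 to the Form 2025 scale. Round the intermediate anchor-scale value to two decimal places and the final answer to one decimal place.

Form 2024 → anchor (Sample 1): v = (3.0/91.7)(325 − 492.1) + 11.4 = 5.93
anchor → Form 2025 (Sample 2): y = (79.5/3.3)(5.93 − 11.0) + 486.9 = 364.8

364.8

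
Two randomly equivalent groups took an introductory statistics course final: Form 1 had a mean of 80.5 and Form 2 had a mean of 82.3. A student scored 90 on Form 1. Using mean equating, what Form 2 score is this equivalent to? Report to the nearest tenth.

Mean equating: y = x + (M_Y − M_X) = 90 + (82.3 − 80.5) = 91.8

91.8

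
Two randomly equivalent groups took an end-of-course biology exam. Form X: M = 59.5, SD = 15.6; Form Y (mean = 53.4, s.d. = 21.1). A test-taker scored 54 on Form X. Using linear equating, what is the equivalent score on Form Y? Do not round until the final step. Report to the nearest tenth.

Linear equating: y = (SD_Y/SD_X)(x − M_X) + M_Y
y = (21.1/15.6)(54 − 59.5) + 53.4
y = 1.352564 × -5.5 + 53.4 = -7.4391 + 53.4 = 46.0

46.0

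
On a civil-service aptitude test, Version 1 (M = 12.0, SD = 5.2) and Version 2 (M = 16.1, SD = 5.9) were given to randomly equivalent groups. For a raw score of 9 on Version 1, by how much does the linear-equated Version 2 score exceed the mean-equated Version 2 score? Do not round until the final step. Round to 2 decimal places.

-0.40

Mean-equated: 9 + (16.1 − 12.0) = 13.10
Linear-equated: (5.9/5.2)(9 − 12.0) + 16.1 = 12.696
Difference = 12.696 − 13.10 = -0.40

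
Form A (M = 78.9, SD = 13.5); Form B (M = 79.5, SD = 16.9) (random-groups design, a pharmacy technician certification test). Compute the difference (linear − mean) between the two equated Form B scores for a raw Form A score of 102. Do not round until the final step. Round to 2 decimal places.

5.82

Mean-equated: 102 + (79.5 − 78.9) = 102.60
Linear-equated: (16.9/13.5)(102 − 78.9) + 79.5 = 108.418
Difference = 108.418 − 102.60 = 5.82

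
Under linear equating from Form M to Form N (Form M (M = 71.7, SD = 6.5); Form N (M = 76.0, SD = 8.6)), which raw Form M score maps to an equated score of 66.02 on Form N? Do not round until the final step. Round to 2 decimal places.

Invert y = (SD_Y/SD_X)(x − M_X) + M_Y:
x = (SD_X/SD_Y)(y − M_Y) + M_X = (6.5/8.6)(66.02 − 76.0) + 71.7
x = 0.755814 × -9.980 + 71.7 = 64.16

64.16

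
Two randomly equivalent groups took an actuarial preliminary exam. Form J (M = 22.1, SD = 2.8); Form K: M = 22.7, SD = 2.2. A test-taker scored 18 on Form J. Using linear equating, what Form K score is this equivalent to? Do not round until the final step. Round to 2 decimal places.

19.48

Linear equating: y = (SD_Y/SD_X)(x − M_X) + M_Y
y = (2.2/2.8)(18 − 22.1) + 22.7
y = 0.785714 × -4.1 + 22.7 = -3.2214 + 22.7 = 19.48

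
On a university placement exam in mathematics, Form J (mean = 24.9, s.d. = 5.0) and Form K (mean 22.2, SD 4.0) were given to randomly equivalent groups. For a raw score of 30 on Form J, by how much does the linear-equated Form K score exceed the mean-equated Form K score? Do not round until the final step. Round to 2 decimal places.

-1.02

Mean-equated: 30 + (22.2 − 24.9) = 27.30
Linear-equated: (4.0/5.0)(30 − 24.9) + 22.2 = 26.280
Difference = 26.280 − 27.30 = -1.02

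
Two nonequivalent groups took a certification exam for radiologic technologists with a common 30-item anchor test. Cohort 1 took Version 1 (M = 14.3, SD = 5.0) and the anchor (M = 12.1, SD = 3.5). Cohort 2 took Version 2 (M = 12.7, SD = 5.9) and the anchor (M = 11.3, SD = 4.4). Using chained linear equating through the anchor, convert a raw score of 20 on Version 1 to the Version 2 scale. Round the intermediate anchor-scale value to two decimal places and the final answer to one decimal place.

19.1

Version 1 → anchor (Cohort 1): v = (3.5/5.0)(20 − 14.3) + 12.1 = 16.09
anchor → Version 2 (Cohort 2): y = (5.9/4.4)(16.09 − 11.3) + 12.7 = 19.1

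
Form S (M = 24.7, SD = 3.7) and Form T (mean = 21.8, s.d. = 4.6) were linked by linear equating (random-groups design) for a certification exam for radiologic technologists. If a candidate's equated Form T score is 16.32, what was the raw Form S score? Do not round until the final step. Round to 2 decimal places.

Invert y = (SD_Y/SD_X)(x − M_X) + M_Y:
x = (SD_X/SD_Y)(y − M_Y) + M_X = (3.7/4.6)(16.32 − 21.8) + 24.7
x = 0.804348 × -5.480 + 24.7 = 20.29

20.29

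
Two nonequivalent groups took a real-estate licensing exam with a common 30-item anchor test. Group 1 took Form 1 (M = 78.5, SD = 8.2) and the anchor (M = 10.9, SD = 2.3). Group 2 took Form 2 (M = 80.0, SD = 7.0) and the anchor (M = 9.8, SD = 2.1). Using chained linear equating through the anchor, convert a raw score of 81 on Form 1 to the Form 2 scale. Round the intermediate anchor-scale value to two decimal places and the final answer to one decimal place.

Form 1 → anchor (Group 1): v = (2.3/8.2)(81 − 78.5) + 10.9 = 11.60
anchor → Form 2 (Group 2): y = (7.0/2.1)(11.60 − 9.8) + 80.0 = 86.0

86.0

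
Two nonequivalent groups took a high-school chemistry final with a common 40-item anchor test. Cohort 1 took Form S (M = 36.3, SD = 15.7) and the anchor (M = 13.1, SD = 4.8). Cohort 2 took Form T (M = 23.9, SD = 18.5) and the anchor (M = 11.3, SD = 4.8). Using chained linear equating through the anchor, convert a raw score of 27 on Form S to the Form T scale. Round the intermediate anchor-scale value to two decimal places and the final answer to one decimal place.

19.9

Form S → anchor (Cohort 1): v = (4.8/15.7)(27 − 36.3) + 13.1 = 10.26
anchor → Form T (Cohort 2): y = (18.5/4.8)(10.26 − 11.3) + 23.9 = 19.9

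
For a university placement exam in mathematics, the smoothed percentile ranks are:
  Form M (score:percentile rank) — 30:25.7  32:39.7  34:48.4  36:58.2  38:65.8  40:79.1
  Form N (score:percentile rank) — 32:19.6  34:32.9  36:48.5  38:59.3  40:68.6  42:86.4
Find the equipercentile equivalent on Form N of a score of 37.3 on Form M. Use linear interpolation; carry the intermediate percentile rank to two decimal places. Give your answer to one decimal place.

38.8

PR of 37.3 on Form M: 58.2 + (37.3 − 36)/(38 − 36) × (65.8 − 58.2) = 63.14
On Form N, PR 63.14 falls between score 38 (PR 59.3) and 40 (PR 68.6).
Interpolate: 38 + (63.14 − 59.3)/(68.6 − 59.3) × (40 − 38) = 38.8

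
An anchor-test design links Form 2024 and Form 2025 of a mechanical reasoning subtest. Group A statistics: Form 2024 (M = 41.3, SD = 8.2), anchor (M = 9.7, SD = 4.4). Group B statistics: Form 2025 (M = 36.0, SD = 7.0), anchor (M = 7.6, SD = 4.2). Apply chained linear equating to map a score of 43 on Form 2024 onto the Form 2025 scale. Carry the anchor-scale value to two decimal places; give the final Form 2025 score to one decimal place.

41.0

Form 2024 → anchor (Group A): v = (4.4/8.2)(43 − 41.3) + 9.7 = 10.61
anchor → Form 2025 (Group B): y = (7.0/4.2)(10.61 − 7.6) + 36.0 = 41.0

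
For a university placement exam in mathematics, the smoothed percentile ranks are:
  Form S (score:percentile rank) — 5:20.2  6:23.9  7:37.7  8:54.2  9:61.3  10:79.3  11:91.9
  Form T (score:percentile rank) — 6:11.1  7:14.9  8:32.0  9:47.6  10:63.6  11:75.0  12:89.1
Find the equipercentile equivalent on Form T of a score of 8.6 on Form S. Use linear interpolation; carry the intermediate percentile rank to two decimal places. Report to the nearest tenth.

9.7

PR of 8.6 on Form S: 54.2 + (8.6 − 8)/(9 − 8) × (61.3 − 54.2) = 58.46
On Form T, PR 58.46 falls between score 9 (PR 47.6) and 10 (PR 63.6).
Interpolate: 9 + (58.46 − 47.6)/(63.6 − 47.6) × (10 − 9) = 9.7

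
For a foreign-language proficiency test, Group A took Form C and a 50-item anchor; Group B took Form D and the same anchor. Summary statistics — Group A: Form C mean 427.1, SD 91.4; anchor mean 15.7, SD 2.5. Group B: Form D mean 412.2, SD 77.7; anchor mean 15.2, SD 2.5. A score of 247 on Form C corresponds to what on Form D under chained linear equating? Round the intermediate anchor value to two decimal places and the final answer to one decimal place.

274.5

Form C → anchor (Group A): v = (2.5/91.4)(247 − 427.1) + 15.7 = 10.77
anchor → Form D (Group B): y = (77.7/2.5)(10.77 − 15.2) + 412.2 = 274.5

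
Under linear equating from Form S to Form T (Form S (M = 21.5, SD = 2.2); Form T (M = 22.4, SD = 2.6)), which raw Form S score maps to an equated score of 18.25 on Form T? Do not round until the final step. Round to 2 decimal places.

17.99

Invert y = (SD_Y/SD_X)(x − M_X) + M_Y:
x = (SD_X/SD_Y)(y − M_Y) + M_X = (2.2/2.6)(18.25 − 22.4) + 21.5
x = 0.846154 × -4.150 + 21.5 = 17.99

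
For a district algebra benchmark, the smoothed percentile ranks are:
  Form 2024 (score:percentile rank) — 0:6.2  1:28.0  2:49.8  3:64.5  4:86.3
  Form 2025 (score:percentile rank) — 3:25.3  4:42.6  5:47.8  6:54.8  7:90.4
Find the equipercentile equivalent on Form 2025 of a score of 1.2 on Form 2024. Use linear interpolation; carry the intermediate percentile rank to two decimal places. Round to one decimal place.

PR of 1.2 on Form 2024: 28.0 + (1.2 − 1)/(2 − 1) × (49.8 − 28.0) = 32.36
On Form 2025, PR 32.36 falls between score 3 (PR 25.3) and 4 (PR 42.6).
Interpolate: 3 + (32.36 − 25.3)/(42.6 − 25.3) × (4 − 3) = 3.4

3.4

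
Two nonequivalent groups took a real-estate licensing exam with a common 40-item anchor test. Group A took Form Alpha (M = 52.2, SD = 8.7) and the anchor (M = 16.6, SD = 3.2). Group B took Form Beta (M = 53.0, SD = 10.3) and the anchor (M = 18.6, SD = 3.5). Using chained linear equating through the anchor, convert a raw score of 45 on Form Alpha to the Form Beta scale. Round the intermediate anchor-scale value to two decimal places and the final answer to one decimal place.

Form Alpha → anchor (Group A): v = (3.2/8.7)(45 − 52.2) + 16.6 = 13.95
anchor → Form Beta (Group B): y = (10.3/3.5)(13.95 − 18.6) + 53.0 = 39.3

39.3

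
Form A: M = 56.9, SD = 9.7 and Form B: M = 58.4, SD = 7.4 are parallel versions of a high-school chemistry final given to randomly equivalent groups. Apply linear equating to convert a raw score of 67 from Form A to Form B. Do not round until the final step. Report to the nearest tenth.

66.1

Linear equating: y = (SD_Y/SD_X)(x − M_X) + M_Y
y = (7.4/9.7)(67 − 56.9) + 58.4
y = 0.762887 × 10.1 + 58.4 = 7.7052 + 58.4 = 66.1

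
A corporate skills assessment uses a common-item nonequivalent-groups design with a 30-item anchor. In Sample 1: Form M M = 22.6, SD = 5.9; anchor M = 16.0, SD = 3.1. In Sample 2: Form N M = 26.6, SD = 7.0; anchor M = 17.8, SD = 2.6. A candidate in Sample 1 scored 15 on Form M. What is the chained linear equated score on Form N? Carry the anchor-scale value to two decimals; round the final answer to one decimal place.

11.0

Form M → anchor (Sample 1): v = (3.1/5.9)(15 − 22.6) + 16.0 = 12.01
anchor → Form N (Sample 2): y = (7.0/2.6)(12.01 − 17.8) + 26.6 = 11.0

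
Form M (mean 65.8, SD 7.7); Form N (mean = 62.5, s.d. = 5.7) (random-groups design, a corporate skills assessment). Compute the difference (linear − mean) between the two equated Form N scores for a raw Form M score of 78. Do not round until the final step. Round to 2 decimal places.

Mean-equated: 78 + (62.5 − 65.8) = 74.70
Linear-equated: (5.7/7.7)(78 − 65.8) + 62.5 = 71.531
Difference = 71.531 − 74.70 = -3.17

-3.17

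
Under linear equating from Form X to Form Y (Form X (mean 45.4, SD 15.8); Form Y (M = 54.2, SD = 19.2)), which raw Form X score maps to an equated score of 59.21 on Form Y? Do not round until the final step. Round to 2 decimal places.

49.52

Invert y = (SD_Y/SD_X)(x − M_X) + M_Y:
x = (SD_X/SD_Y)(y − M_Y) + M_X = (15.8/19.2)(59.21 − 54.2) + 45.4
x = 0.822917 × 5.010 + 45.4 = 49.52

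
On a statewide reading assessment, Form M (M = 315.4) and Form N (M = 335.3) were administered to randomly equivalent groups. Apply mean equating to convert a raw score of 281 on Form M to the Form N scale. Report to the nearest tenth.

Mean equating: y = x + (M_Y − M_X) = 281 + (335.3 − 315.4) = 300.9

300.9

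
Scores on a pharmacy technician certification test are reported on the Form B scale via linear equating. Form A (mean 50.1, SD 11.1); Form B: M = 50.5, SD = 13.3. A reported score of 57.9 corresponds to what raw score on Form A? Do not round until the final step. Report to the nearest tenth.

56.3

Invert y = (SD_Y/SD_X)(x − M_X) + M_Y:
x = (SD_X/SD_Y)(y − M_Y) + M_X = (11.1/13.3)(57.9 − 50.5) + 50.1
x = 0.834586 × 7.400 + 50.1 = 56.3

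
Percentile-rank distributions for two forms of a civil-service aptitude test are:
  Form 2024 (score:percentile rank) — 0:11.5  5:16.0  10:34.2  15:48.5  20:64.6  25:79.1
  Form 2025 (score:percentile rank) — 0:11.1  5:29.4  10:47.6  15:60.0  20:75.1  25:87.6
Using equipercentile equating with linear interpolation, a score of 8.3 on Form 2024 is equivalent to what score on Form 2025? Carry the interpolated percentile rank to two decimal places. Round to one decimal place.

PR of 8.3 on Form 2024: 16.0 + (8.3 − 5)/(10 − 5) × (34.2 − 16.0) = 28.01
On Form 2025, PR 28.01 falls between score 0 (PR 11.1) and 5 (PR 29.4).
Interpolate: 0 + (28.01 − 11.1)/(29.4 − 11.1) × (5 − 0) = 4.6

4.6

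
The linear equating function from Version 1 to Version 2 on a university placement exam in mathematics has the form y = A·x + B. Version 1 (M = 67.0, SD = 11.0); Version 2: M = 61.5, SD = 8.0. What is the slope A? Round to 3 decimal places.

0.727

A = SD_Y / SD_X = 8.0 / 11.0 = 0.727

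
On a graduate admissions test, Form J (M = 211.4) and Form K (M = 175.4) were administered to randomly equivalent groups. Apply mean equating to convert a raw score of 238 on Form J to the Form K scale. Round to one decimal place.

202.0

Mean equating: y = x + (M_Y − M_X) = 238 + (175.4 − 211.4) = 202.0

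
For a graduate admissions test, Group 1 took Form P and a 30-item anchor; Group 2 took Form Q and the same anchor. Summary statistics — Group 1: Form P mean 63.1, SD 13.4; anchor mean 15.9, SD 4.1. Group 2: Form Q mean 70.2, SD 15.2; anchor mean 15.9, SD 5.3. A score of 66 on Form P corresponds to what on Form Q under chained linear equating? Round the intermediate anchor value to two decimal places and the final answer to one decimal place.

Form P → anchor (Group 1): v = (4.1/13.4)(66 − 63.1) + 15.9 = 16.79
anchor → Form Q (Group 2): y = (15.2/5.3)(16.79 − 15.9) + 70.2 = 72.8

72.8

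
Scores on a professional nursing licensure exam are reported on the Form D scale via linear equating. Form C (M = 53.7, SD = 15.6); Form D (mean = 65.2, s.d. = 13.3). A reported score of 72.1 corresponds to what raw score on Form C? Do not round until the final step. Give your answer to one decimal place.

61.8

Invert y = (SD_Y/SD_X)(x − M_X) + M_Y:
x = (SD_X/SD_Y)(y − M_Y) + M_X = (15.6/13.3)(72.1 − 65.2) + 53.7
x = 1.172932 × 6.900 + 53.7 = 61.8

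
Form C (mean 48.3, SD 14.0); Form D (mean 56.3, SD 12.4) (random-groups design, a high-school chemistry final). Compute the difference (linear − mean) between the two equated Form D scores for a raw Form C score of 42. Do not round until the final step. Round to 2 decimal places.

Mean-equated: 42 + (56.3 − 48.3) = 50.00
Linear-equated: (12.4/14.0)(42 − 48.3) + 56.3 = 50.720
Difference = 50.720 − 50.00 = 0.72

0.72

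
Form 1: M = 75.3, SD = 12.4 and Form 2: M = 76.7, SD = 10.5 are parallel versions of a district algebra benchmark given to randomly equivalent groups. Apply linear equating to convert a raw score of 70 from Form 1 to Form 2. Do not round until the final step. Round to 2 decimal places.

72.21

Linear equating: y = (SD_Y/SD_X)(x − M_X) + M_Y
y = (10.5/12.4)(70 − 75.3) + 76.7
y = 0.846774 × -5.3 + 76.7 = -4.4879 + 76.7 = 72.21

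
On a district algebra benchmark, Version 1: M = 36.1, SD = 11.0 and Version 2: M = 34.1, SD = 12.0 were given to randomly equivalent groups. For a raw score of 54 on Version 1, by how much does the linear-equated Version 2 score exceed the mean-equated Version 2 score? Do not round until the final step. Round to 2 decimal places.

Mean-equated: 54 + (34.1 − 36.1) = 52.00
Linear-equated: (12.0/11.0)(54 − 36.1) + 34.1 = 53.627
Difference = 53.627 − 52.00 = 1.63

1.63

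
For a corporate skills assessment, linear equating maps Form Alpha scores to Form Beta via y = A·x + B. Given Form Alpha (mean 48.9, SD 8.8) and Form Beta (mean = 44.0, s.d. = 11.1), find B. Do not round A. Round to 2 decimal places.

-17.68

A = SD_Y / SD_X = 11.1 / 8.8 = 1.261364
B = M_Y − A·M_X = 44.0 − 1.261364 × 48.9 = -17.68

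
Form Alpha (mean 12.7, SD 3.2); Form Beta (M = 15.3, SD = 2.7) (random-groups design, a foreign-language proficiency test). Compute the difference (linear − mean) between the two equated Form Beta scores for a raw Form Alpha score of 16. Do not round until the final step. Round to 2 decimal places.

-0.52

Mean-equated: 16 + (15.3 − 12.7) = 18.60
Linear-equated: (2.7/3.2)(16 − 12.7) + 15.3 = 18.084
Difference = 18.084 − 18.60 = -0.52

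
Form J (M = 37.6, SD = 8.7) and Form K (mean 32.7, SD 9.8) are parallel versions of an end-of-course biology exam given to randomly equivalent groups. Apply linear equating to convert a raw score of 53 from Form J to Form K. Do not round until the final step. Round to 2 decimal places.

Linear equating: y = (SD_Y/SD_X)(x − M_X) + M_Y
y = (9.8/8.7)(53 − 37.6) + 32.7
y = 1.126437 × 15.4 + 32.7 = 17.3471 + 32.7 = 50.05

50.05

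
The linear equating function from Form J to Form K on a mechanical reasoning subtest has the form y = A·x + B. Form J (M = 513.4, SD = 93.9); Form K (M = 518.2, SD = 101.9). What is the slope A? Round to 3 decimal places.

1.085

A = SD_Y / SD_X = 101.9 / 93.9 = 1.085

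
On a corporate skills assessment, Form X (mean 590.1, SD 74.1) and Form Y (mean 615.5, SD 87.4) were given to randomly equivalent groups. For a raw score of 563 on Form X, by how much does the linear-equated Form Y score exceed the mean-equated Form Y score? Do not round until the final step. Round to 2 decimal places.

Mean-equated: 563 + (615.5 − 590.1) = 588.40
Linear-equated: (87.4/74.1)(563 − 590.1) + 615.5 = 583.536
Difference = 583.536 − 588.40 = -4.86

-4.86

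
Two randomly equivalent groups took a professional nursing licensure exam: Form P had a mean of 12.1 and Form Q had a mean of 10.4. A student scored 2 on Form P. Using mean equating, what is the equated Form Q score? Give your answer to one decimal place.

Mean equating: y = x + (M_Y − M_X) = 2 + (10.4 − 12.1) = 0.3

0.3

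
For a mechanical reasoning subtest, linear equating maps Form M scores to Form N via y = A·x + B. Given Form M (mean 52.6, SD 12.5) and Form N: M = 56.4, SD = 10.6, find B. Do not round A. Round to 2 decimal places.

A = SD_Y / SD_X = 10.6 / 12.5 = 0.848000
B = M_Y − A·M_X = 56.4 − 0.848000 × 52.6 = 11.80

11.80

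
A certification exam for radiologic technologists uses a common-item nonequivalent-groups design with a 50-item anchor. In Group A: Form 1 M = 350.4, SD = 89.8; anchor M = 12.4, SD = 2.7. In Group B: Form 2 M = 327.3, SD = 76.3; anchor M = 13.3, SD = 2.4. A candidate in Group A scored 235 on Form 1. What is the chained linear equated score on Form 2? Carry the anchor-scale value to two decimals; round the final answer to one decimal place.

Form 1 → anchor (Group A): v = (2.7/89.8)(235 − 350.4) + 12.4 = 8.93
anchor → Form 2 (Group B): y = (76.3/2.4)(8.93 − 13.3) + 327.3 = 188.4

188.4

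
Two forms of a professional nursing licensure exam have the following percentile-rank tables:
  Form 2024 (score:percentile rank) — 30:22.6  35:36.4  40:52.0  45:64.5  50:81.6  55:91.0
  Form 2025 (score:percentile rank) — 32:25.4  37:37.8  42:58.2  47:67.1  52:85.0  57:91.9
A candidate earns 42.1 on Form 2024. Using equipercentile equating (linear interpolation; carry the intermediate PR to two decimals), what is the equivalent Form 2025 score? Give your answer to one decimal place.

PR of 42.1 on Form 2024: 52.0 + (42.1 − 40)/(45 − 40) × (64.5 − 52.0) = 57.25
On Form 2025, PR 57.25 falls between score 37 (PR 37.8) and 42 (PR 58.2).
Interpolate: 37 + (57.25 − 37.8)/(58.2 − 37.8) × (42 − 37) = 41.8

41.8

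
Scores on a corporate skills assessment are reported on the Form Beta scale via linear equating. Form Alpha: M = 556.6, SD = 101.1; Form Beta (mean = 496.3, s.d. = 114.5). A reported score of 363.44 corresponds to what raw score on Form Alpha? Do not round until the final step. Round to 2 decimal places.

Invert y = (SD_Y/SD_X)(x − M_X) + M_Y:
x = (SD_X/SD_Y)(y − M_Y) + M_X = (101.1/114.5)(363.44 − 496.3) + 556.6
x = 0.882969 × -132.860 + 556.6 = 439.29

439.29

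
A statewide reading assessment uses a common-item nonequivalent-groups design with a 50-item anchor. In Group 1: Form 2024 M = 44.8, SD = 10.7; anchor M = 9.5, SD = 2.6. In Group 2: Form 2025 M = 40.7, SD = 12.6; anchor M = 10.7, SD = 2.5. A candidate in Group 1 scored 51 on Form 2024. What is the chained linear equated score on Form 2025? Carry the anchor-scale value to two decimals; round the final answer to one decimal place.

42.3

Form 2024 → anchor (Group 1): v = (2.6/10.7)(51 − 44.8) + 9.5 = 11.01
anchor → Form 2025 (Group 2): y = (12.6/2.5)(11.01 − 10.7) + 40.7 = 42.3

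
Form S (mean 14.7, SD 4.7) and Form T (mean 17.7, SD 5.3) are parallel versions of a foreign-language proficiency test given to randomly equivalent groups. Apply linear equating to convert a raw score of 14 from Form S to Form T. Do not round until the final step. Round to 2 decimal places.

16.91

Linear equating: y = (SD_Y/SD_X)(x − M_X) + M_Y
y = (5.3/4.7)(14 − 14.7) + 17.7
y = 1.127660 × -0.7 + 17.7 = -0.7894 + 17.7 = 16.91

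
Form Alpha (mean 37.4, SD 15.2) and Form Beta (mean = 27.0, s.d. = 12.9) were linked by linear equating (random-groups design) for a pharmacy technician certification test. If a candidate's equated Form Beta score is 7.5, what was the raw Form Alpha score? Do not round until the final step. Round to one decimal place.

Invert y = (SD_Y/SD_X)(x − M_X) + M_Y:
x = (SD_X/SD_Y)(y − M_Y) + M_X = (15.2/12.9)(7.5 − 27.0) + 37.4
x = 1.178295 × -19.500 + 37.4 = 14.4

14.4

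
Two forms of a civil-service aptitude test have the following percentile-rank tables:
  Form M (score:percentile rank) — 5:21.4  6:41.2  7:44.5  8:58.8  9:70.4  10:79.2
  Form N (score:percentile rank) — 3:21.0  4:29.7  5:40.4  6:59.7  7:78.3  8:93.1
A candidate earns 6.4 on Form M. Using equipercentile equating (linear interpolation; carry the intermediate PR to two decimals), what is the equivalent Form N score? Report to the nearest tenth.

PR of 6.4 on Form M: 41.2 + (6.4 − 6)/(7 − 6) × (44.5 − 41.2) = 42.52
On Form N, PR 42.52 falls between score 5 (PR 40.4) and 6 (PR 59.7).
Interpolate: 5 + (42.52 − 40.4)/(59.7 − 40.4) × (6 − 5) = 5.1

5.1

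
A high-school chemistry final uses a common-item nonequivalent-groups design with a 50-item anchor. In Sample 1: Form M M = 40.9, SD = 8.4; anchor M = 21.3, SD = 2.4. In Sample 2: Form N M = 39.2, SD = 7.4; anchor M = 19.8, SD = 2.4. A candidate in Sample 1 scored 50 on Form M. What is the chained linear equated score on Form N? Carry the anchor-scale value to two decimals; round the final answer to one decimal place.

Form M → anchor (Sample 1): v = (2.4/8.4)(50 − 40.9) + 21.3 = 23.90
anchor → Form N (Sample 2): y = (7.4/2.4)(23.90 − 19.8) + 39.2 = 51.8

51.8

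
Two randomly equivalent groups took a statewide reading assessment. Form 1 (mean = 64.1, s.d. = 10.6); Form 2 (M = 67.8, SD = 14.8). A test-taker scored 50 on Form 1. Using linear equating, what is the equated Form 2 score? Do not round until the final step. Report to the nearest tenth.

48.1

Linear equating: y = (SD_Y/SD_X)(x − M_X) + M_Y
y = (14.8/10.6)(50 − 64.1) + 67.8
y = 1.396226 × -14.1 + 67.8 = -19.6868 + 67.8 = 48.1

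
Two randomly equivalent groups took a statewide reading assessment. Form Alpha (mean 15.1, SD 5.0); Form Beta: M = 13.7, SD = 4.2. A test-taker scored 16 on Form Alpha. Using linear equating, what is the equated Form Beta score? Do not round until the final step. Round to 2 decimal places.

Linear equating: y = (SD_Y/SD_X)(x − M_X) + M_Y
y = (4.2/5.0)(16 − 15.1) + 13.7
y = 0.840000 × 0.9 + 13.7 = 0.7560 + 13.7 = 14.46

14.46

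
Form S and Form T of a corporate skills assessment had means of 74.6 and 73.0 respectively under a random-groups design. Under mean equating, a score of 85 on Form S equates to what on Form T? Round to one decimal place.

83.4

Mean equating: y = x + (M_Y − M_X) = 85 + (73.0 − 74.6) = 83.4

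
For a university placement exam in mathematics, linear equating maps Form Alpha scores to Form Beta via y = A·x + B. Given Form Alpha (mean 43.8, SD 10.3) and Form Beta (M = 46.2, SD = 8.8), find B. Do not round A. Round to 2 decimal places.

A = SD_Y / SD_X = 8.8 / 10.3 = 0.854369
B = M_Y − A·M_X = 46.2 − 0.854369 × 43.8 = 8.78

8.78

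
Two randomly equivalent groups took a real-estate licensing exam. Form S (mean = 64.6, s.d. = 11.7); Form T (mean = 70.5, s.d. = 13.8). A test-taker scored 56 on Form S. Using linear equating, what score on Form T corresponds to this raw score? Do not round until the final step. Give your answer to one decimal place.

60.4

Linear equating: y = (SD_Y/SD_X)(x − M_X) + M_Y
y = (13.8/11.7)(56 − 64.6) + 70.5
y = 1.179487 × -8.6 + 70.5 = -10.1436 + 70.5 = 60.4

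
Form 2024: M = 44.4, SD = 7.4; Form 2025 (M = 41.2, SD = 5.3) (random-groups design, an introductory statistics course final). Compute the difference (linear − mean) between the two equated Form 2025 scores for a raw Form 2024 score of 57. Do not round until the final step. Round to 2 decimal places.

-3.58

Mean-equated: 57 + (41.2 − 44.4) = 53.80
Linear-equated: (5.3/7.4)(57 − 44.4) + 41.2 = 50.224
Difference = 50.224 − 53.80 = -3.58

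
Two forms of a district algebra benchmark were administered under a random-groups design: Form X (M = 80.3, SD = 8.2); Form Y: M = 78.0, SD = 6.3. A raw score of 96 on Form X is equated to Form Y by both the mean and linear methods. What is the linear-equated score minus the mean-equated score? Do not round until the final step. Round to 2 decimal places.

Mean-equated: 96 + (78.0 − 80.3) = 93.70
Linear-equated: (6.3/8.2)(96 − 80.3) + 78.0 = 90.062
Difference = 90.062 − 93.70 = -3.64

-3.64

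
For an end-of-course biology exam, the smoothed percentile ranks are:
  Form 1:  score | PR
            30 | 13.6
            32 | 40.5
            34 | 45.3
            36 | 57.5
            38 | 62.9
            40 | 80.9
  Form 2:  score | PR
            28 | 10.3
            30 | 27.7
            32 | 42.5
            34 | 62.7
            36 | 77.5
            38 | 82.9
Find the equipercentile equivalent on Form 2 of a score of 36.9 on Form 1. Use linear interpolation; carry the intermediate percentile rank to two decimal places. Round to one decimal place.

PR of 36.9 on Form 1: 57.5 + (36.9 − 36)/(38 − 36) × (62.9 − 57.5) = 59.93
On Form 2, PR 59.93 falls between score 32 (PR 42.5) and 34 (PR 62.7).
Interpolate: 32 + (59.93 − 42.5)/(62.7 − 42.5) × (34 − 32) = 33.7

33.7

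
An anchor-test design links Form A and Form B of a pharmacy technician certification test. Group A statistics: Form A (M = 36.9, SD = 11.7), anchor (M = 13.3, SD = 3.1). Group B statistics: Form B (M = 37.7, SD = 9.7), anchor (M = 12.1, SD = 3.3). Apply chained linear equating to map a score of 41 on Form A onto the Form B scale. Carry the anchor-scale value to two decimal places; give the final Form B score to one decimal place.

44.4

Form A → anchor (Group A): v = (3.1/11.7)(41 − 36.9) + 13.3 = 14.39
anchor → Form B (Group B): y = (9.7/3.3)(14.39 − 12.1) + 37.7 = 44.4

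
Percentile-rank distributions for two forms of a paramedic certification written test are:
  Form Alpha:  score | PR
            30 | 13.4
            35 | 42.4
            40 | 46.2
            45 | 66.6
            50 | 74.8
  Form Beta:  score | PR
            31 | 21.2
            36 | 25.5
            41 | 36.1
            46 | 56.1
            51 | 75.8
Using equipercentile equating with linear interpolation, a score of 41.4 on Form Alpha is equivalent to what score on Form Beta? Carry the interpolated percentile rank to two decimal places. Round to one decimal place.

PR of 41.4 on Form Alpha: 46.2 + (41.4 − 40)/(45 − 40) × (66.6 − 46.2) = 51.91
On Form Beta, PR 51.91 falls between score 41 (PR 36.1) and 46 (PR 56.1).
Interpolate: 41 + (51.91 − 36.1)/(56.1 − 36.1) × (46 − 41) = 45.0

45.0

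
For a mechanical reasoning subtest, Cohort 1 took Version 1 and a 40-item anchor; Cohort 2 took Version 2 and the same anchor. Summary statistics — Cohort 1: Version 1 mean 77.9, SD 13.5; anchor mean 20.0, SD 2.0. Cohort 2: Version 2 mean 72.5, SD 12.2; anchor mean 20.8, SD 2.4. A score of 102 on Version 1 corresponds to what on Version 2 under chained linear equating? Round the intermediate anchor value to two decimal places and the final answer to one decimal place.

86.6

Version 1 → anchor (Cohort 1): v = (2.0/13.5)(102 − 77.9) + 20.0 = 23.57
anchor → Version 2 (Cohort 2): y = (12.2/2.4)(23.57 − 20.8) + 72.5 = 86.6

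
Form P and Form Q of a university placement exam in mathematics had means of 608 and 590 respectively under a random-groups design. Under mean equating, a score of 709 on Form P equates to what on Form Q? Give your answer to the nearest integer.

691

Mean equating: y = x + (M_Y − M_X) = 709 + (590 − 608) = 691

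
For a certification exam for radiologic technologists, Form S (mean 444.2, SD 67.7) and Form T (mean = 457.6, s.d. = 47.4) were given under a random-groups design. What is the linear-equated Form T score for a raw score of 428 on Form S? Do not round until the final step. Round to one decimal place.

Linear equating: y = (SD_Y/SD_X)(x − M_X) + M_Y
y = (47.4/67.7)(428 − 444.2) + 457.6
y = 0.700148 × -16.2 + 457.6 = -11.3424 + 457.6 = 446.3

446.3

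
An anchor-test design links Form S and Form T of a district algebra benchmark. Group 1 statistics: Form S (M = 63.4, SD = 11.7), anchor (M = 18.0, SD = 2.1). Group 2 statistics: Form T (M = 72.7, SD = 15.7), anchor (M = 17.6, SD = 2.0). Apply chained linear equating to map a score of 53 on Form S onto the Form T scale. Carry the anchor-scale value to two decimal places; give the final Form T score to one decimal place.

61.2

Form S → anchor (Group 1): v = (2.1/11.7)(53 − 63.4) + 18.0 = 16.13
anchor → Form T (Group 2): y = (15.7/2.0)(16.13 − 17.6) + 72.7 = 61.2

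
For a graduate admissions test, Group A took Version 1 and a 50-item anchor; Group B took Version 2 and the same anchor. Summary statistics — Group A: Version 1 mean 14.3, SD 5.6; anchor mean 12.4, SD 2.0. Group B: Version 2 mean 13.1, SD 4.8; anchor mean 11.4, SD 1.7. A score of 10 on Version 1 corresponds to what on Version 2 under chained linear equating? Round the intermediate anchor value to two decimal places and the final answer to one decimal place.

11.6

Version 1 → anchor (Group A): v = (2.0/5.6)(10 − 14.3) + 12.4 = 10.86
anchor → Version 2 (Group B): y = (4.8/1.7)(10.86 − 11.4) + 13.1 = 11.6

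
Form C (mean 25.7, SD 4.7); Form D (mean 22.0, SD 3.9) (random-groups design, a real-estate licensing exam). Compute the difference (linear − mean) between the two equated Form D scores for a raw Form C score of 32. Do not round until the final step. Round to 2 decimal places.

Mean-equated: 32 + (22.0 − 25.7) = 28.30
Linear-equated: (3.9/4.7)(32 − 25.7) + 22.0 = 27.228
Difference = 27.228 − 28.30 = -1.07

-1.07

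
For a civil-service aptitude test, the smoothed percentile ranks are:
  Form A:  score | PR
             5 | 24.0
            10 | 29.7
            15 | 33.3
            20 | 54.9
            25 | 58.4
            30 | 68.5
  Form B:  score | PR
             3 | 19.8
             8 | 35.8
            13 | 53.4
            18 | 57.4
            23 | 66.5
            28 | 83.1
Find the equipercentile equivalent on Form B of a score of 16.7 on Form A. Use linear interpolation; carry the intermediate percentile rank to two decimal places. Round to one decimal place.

PR of 16.7 on Form A: 33.3 + (16.7 − 15)/(20 − 15) × (54.9 − 33.3) = 40.64
On Form B, PR 40.64 falls between score 8 (PR 35.8) and 13 (PR 53.4).
Interpolate: 8 + (40.64 − 35.8)/(53.4 − 35.8) × (13 − 8) = 9.4

9.4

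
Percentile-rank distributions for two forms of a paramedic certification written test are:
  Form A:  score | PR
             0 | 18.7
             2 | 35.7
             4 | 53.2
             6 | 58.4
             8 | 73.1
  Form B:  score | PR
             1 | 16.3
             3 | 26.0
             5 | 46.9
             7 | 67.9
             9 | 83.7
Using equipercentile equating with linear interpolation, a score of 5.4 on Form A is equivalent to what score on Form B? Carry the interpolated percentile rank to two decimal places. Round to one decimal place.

5.9

PR of 5.4 on Form A: 53.2 + (5.4 − 4)/(6 − 4) × (58.4 − 53.2) = 56.84
On Form B, PR 56.84 falls between score 5 (PR 46.9) and 7 (PR 67.9).
Interpolate: 5 + (56.84 − 46.9)/(67.9 − 46.9) × (7 − 5) = 5.9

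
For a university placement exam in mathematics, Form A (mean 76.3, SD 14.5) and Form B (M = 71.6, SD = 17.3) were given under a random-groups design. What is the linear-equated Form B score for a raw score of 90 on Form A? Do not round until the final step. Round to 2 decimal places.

87.95

Linear equating: y = (SD_Y/SD_X)(x − M_X) + M_Y
y = (17.3/14.5)(90 − 76.3) + 71.6
y = 1.193103 × 13.7 + 71.6 = 16.3455 + 71.6 = 87.95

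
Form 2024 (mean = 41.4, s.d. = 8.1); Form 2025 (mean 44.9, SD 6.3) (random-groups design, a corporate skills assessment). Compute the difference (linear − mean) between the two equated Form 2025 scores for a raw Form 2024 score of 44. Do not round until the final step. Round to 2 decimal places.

Mean-equated: 44 + (44.9 − 41.4) = 47.50
Linear-equated: (6.3/8.1)(44 − 41.4) + 44.9 = 46.922
Difference = 46.922 − 47.50 = -0.58

-0.58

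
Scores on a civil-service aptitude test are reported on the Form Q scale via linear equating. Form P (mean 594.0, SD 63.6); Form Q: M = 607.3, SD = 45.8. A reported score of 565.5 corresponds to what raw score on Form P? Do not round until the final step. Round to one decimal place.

536.0

Invert y = (SD_Y/SD_X)(x − M_X) + M_Y:
x = (SD_X/SD_Y)(y − M_Y) + M_X = (63.6/45.8)(565.5 − 607.3) + 594.0
x = 1.388646 × -41.800 + 594.0 = 536.0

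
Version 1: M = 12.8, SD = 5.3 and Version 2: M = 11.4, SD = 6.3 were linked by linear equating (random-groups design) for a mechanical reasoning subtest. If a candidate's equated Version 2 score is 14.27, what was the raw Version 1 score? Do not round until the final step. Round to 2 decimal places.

Invert y = (SD_Y/SD_X)(x − M_X) + M_Y:
x = (SD_X/SD_Y)(y − M_Y) + M_X = (5.3/6.3)(14.27 − 11.4) + 12.8
x = 0.841270 × 2.870 + 12.8 = 15.21

15.21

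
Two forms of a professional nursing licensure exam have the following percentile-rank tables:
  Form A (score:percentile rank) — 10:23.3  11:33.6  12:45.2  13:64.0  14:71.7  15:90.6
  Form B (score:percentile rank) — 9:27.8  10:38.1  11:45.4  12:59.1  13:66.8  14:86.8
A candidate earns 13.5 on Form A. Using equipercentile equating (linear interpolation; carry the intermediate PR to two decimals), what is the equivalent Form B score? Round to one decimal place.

PR of 13.5 on Form A: 64.0 + (13.5 − 13)/(14 − 13) × (71.7 − 64.0) = 67.85
On Form B, PR 67.85 falls between score 13 (PR 66.8) and 14 (PR 86.8).
Interpolate: 13 + (67.85 − 66.8)/(86.8 − 66.8) × (14 − 13) = 13.1

13.1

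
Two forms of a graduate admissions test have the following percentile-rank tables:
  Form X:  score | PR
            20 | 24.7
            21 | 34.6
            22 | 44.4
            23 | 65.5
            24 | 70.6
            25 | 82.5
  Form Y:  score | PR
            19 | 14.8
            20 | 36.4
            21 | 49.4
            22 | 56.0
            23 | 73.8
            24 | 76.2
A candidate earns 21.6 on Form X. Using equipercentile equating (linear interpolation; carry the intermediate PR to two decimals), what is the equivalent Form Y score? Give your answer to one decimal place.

20.3

PR of 21.6 on Form X: 34.6 + (21.6 − 21)/(22 − 21) × (44.4 − 34.6) = 40.48
On Form Y, PR 40.48 falls between score 20 (PR 36.4) and 21 (PR 49.4).
Interpolate: 20 + (40.48 − 36.4)/(49.4 − 36.4) × (21 − 20) = 20.3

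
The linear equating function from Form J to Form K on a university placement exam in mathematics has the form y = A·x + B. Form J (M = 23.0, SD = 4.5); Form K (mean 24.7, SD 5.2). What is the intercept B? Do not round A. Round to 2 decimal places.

-1.88

A = SD_Y / SD_X = 5.2 / 4.5 = 1.155556
B = M_Y − A·M_X = 24.7 − 1.155556 × 23.0 = -1.88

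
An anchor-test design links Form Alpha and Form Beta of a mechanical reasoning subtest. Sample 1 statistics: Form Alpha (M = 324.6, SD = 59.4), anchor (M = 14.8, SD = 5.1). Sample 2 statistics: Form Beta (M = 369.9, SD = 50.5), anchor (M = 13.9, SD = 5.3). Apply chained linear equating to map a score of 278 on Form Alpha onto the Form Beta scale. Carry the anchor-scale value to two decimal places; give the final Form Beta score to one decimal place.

Form Alpha → anchor (Sample 1): v = (5.1/59.4)(278 − 324.6) + 14.8 = 10.80
anchor → Form Beta (Sample 2): y = (50.5/5.3)(10.80 − 13.9) + 369.9 = 340.4

340.4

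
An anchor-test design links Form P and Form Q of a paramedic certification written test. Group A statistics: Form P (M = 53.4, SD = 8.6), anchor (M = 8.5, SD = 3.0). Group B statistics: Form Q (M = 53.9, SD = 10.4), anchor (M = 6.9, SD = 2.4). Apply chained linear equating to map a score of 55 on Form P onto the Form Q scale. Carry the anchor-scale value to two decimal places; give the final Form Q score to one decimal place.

63.3

Form P → anchor (Group A): v = (3.0/8.6)(55 − 53.4) + 8.5 = 9.06
anchor → Form Q (Group B): y = (10.4/2.4)(9.06 − 6.9) + 53.9 = 63.3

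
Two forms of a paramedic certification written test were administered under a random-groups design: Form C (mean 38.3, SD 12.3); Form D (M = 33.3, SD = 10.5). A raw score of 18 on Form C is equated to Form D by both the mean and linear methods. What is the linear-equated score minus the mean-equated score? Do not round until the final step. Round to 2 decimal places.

2.97

Mean-equated: 18 + (33.3 − 38.3) = 13.00
Linear-equated: (10.5/12.3)(18 − 38.3) + 33.3 = 15.971
Difference = 15.971 − 13.00 = 2.97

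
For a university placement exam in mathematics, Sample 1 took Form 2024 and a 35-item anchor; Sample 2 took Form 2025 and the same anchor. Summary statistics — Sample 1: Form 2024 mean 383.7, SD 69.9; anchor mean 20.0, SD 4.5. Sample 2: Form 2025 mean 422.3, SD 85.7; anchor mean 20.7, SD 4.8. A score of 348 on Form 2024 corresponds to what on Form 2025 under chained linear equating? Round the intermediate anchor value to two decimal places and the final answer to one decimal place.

368.7

Form 2024 → anchor (Sample 1): v = (4.5/69.9)(348 − 383.7) + 20.0 = 17.70
anchor → Form 2025 (Sample 2): y = (85.7/4.8)(17.70 − 20.7) + 422.3 = 368.7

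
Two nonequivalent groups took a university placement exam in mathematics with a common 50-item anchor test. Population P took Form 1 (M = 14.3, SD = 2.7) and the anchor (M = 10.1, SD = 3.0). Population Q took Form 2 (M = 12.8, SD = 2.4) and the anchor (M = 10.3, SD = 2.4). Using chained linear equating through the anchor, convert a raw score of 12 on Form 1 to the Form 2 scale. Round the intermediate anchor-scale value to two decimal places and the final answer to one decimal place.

10.0

Form 1 → anchor (Population P): v = (3.0/2.7)(12 − 14.3) + 10.1 = 7.54
anchor → Form 2 (Population Q): y = (2.4/2.4)(7.54 − 10.3) + 12.8 = 10.0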